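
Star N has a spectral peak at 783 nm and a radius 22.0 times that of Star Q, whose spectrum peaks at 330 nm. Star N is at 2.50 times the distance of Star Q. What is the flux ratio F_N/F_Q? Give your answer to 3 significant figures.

2.44

Wien's law: T_N/T_Q = λ_Q/λ_N = 330/783 = 0.4215.
L_N/L_Q = (R_N/R_Q)²(T_N/T_Q)⁴ = (22.0)²(0.4215)⁴ = 15.27.
F_N/F_Q = (L_N/L_Q)/(d_N/d_Q)² = 15.27/(2.50)² = 2.443.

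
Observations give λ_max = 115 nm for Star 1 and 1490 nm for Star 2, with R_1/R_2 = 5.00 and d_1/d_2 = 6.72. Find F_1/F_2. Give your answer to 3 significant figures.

Wien's law: T_1/T_2 = λ_2/λ_1 = 1490/115 = 12.96.
L_1/L_2 = (R_1/R_2)²(T_1/T_2)⁴ = (5.00)²(12.96)⁴ = 7.045×10^5.
F_1/F_2 = (L_1/L_2)/(d_1/d_2)² = 7.045×10^5/(6.72)² = 1.560×10^4.

1.56×10^4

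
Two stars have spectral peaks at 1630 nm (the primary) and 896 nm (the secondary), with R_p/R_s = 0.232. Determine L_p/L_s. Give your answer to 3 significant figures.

Wien's law gives T ∝ 1/λ_max, so T_p/T_s = λ_s/λ_p = 896/1630 = 0.5497.
Then L ∝ R²T⁴ gives L_p/L_s = (0.232)² × (0.5497)⁴ = 0.05382 × 0.09130 = 0.004914.

0.00491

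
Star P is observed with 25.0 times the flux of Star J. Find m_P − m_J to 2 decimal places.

m_P − m_J = −2.5 log₁₀(F_P/F_J) = −2.5 log₁₀(25.0) = −2.5 × (1.398) = -3.495.

-3.49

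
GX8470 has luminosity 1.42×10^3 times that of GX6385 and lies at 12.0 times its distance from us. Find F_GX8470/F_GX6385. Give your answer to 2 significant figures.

9.9

F = L/(4πd²), so F_GX8470/F_GX6385 = (L_GX8470/L_GX6385) / (d_GX8470/d_GX6385)²
= 1.42×10^3 / (12.0)² = 1.42×10^3 / 144.0 = 9.861.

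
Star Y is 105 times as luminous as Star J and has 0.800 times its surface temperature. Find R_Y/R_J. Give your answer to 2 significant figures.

L ∝ R²T⁴ gives R ∝ √L / T², so
R_Y/R_J = √(105) / (0.800)² = 10.25 / 0.6400 = 16.01.

16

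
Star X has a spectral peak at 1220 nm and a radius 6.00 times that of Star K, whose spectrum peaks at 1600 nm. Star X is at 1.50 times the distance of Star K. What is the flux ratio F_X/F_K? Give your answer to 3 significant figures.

47.3

Wien's law: T_X/T_K = λ_K/λ_X = 1600/1220 = 1.311.
L_X/L_K = (R_X/R_K)²(T_X/T_K)⁴ = (6.00)²(1.311)⁴ = 106.5.
F_X/F_K = (L_X/L_K)/(d_X/d_K)² = 106.5/(1.50)² = 47.33.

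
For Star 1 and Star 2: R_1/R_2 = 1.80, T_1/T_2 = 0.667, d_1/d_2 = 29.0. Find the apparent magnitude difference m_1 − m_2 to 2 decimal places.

7.79

L_1/L_2 = (1.80)²(0.667)⁴ = 0.6413.
F_1/F_2 = (L_1/L_2)/(d_1/d_2)² = 0.6413/841.0 = 7.625×10^-4.
m_1 − m_2 = −2.5 log₁₀(7.625×10^-4) = 7.79.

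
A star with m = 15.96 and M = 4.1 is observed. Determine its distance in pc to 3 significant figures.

m − M = 5 log₁₀(d/10 pc)
15.96 − (4.1) = 11.86 = 5 log₁₀(d/10)
d = 10 × 10^(11.86/5) = 10 × 10^2.372 = 2355 pc.

2.36×10^3 pc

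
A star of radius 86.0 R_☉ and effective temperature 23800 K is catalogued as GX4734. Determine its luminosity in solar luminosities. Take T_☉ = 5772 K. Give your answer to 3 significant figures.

2.14×10^6 solar luminosities

L/L_☉ = (R/R_☉)² (T/T_☉)⁴ = (86.0)² × (23800/5772)⁴
       = 7396 × (4.123)⁴ = 7396 × 289.1 = 2.138×10^6.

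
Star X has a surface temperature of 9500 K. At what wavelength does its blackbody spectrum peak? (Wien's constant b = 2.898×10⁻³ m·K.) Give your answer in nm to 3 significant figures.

λ_max = b/T = 2.898×10⁻³ / 9500 = 3.05×10^-7 m = 305.1 nm.

305 nm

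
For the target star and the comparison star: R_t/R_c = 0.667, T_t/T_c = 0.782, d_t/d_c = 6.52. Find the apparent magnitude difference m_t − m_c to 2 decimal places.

L_t/L_c = (0.667)²(0.782)⁴ = 0.1664.
F_t/F_c = (L_t/L_c)/(d_t/d_c)² = 0.1664/42.51 = 0.003914.
m_t − m_c = −2.5 log₁₀(0.003914) = 6.02.

6.02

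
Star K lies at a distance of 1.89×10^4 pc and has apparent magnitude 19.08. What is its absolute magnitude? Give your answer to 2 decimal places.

2.70

M = m − 5 log₁₀(d/10 pc) = 19.08 − 5 log₁₀(1.89×10^4/10)
  = 19.08 − 5 × 3.276 = 19.08 − 16.38 = 2.70.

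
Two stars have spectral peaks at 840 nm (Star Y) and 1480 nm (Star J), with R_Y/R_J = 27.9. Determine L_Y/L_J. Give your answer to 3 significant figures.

Wien's law gives T ∝ 1/λ_max, so T_Y/T_J = λ_J/λ_Y = 1480/840 = 1.762.
Then L ∝ R²T⁴ gives L_Y/L_J = (27.9)² × (1.762)⁴ = 778.4 × 9.637 = 7501.

7.50×10^3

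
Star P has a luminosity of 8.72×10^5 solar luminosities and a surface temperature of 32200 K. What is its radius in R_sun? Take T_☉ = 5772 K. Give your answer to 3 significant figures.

30.0 R_sun

R/R_☉ = √(L/L_☉) / (T/T_☉)² = √(8.72×10^5) / (5.579)²
       = 933.8 / 31.12 = 30.01.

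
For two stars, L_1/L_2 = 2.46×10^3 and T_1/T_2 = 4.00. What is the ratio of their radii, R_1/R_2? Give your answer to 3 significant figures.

3.10

L ∝ R²T⁴ gives R ∝ √L / T², so
R_1/R_2 = √(2.46×10^3) / (4.00)² = 49.60 / 16.00 = 3.100.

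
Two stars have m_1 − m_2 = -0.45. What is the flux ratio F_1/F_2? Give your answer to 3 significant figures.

1.51

F_1/F_2 = 10^(−(m_1 − m_2)/2.5) = 10^(0.45/2.5) = 10^0.180 = 1.514.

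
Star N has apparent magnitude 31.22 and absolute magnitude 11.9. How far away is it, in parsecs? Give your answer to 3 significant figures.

m − M = 5 log₁₀(d/10 pc)
31.22 − (11.9) = 19.32 = 5 log₁₀(d/10)
d = 10 × 10^(19.32/5) = 10 × 10^3.864 = 7.311×10^4 pc.

7.31×10^4 pc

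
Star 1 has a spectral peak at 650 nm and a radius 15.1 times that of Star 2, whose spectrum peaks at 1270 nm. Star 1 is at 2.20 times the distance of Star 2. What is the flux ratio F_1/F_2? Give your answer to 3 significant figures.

687

Wien's law: T_1/T_2 = λ_2/λ_1 = 1270/650 = 1.954.
L_1/L_2 = (R_1/R_2)²(T_1/T_2)⁴ = (15.1)²(1.954)⁴ = 3323.
F_1/F_2 = (L_1/L_2)/(d_1/d_2)² = 3323/(2.20)² = 686.5.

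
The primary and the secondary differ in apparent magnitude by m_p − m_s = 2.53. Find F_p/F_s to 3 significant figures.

F_p/F_s = 10^(−(m_p − m_s)/2.5) = 10^(-2.53/2.5) = 10^-1.012 = 0.09727.

0.0973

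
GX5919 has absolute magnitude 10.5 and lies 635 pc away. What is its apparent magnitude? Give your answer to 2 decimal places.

19.51

m = M + 5 log₁₀(d/10 pc) = 10.5 + 5 log₁₀(635/10)
  = 10.5 + 5 × 1.803 = 10.5 + 9.01 = 19.51.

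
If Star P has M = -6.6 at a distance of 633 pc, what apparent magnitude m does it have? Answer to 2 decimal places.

m = M + 5 log₁₀(d/10 pc) = -6.6 + 5 log₁₀(633/10)
  = -6.6 + 5 × 1.801 = -6.6 + 9.01 = 2.41.

2.41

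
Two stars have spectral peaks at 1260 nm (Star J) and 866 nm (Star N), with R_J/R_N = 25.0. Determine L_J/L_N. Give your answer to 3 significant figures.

139

Wien's law gives T ∝ 1/λ_max, so T_J/T_N = λ_N/λ_J = 866/1260 = 0.6873.
Then L ∝ R²T⁴ gives L_J/L_N = (25.0)² × (0.6873)⁴ = 625.0 × 0.2231 = 139.5.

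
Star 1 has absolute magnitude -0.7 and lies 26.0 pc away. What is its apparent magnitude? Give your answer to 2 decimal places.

1.37

m = M + 5 log₁₀(d/10 pc) = -0.7 + 5 log₁₀(26.0/10)
  = -0.7 + 5 × 0.415 = -0.7 + 2.07 = 1.37.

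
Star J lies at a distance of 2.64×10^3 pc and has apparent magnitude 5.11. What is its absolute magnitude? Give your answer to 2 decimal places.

M = m − 5 log₁₀(d/10 pc) = 5.11 − 5 log₁₀(2.64×10^3/10)
  = 5.11 − 5 × 2.422 = 5.11 − 12.11 = -7.00.

-7.00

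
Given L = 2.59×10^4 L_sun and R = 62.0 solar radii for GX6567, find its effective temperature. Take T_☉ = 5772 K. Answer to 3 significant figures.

9.30×10^3 K

T/T_☉ = (L/L_☉)^(1/4) / (R/R_☉)^(1/2)
T = 5772 × (2.59×10^4)^(1/4) / √(62.0) = 5772 × 12.69 / 7.874 = 9299 K.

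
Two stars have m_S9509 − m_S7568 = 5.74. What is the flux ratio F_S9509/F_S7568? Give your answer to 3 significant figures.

0.00506

F_S9509/F_S7568 = 10^(−(m_S9509 − m_S7568)/2.5) = 10^(-5.74/2.5) = 10^-2.296 = 0.005058.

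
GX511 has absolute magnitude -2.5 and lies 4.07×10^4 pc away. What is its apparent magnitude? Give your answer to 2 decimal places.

15.55

m = M + 5 log₁₀(d/10 pc) = -2.5 + 5 log₁₀(4.07×10^4/10)
  = -2.5 + 5 × 3.610 = -2.5 + 18.05 = 15.55.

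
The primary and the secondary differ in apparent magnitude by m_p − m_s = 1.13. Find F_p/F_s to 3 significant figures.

F_p/F_s = 10^(−(m_p − m_s)/2.5) = 10^(-1.13/2.5) = 10^-0.452 = 0.3532.

0.353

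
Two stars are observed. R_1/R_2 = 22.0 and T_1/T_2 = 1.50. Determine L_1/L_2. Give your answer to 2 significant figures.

From the Stefan–Boltzmann law, L ∝ R²T⁴, so
L_1/L_2 = (R_1/R_2)² (T_1/T_2)⁴ = (22.0)² × (1.50)⁴ = 484.0 × 5.062 = 2450.

2.5×10^3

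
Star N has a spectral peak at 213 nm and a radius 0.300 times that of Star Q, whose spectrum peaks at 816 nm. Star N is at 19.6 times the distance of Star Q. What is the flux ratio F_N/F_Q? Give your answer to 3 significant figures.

0.0505

Wien's law: T_N/T_Q = λ_Q/λ_N = 816/213 = 3.831.
L_N/L_Q = (R_N/R_Q)²(T_N/T_Q)⁴ = (0.300)²(3.831)⁴ = 19.39.
F_N/F_Q = (L_N/L_Q)/(d_N/d_Q)² = 19.39/(19.6)² = 0.05046.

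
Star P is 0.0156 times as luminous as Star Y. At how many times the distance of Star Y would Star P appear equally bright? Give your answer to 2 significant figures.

Equal flux requires L_P/d_P² = L_Y/d_Y², so d_P/d_Y = √(L_P/L_Y)
= √(0.0156) = 0.1249.

0.12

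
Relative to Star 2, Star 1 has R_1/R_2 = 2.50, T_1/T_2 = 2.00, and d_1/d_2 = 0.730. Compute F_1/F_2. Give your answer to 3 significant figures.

L_1/L_2 = (R_1/R_2)²(T_1/T_2)⁴ = (2.50)² × (2.00)⁴ = 100.0.
F_1/F_2 = (L_1/L_2)/(d_1/d_2)² = 100.0 / (0.730)² = 187.7.

188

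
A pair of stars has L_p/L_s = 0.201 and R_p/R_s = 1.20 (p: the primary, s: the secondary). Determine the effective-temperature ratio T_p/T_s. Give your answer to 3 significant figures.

L ∝ R²T⁴ gives T ∝ (L/R²)^(1/4), so
T_p/T_s = (0.201 / 1.20²)^(1/4) = (0.1396)^(1/4) = 0.6112.

0.611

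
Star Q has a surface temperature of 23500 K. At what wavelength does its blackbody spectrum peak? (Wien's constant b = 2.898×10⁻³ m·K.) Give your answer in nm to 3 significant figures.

123 nm

λ_max = b/T = 2.898×10⁻³ / 23500 = 1.23×10^-7 m = 123.3 nm.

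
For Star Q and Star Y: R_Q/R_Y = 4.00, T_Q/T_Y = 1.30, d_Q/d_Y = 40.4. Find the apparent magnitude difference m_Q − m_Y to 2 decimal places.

L_Q/L_Y = (4.00)²(1.30)⁴ = 45.70.
F_Q/F_Y = (L_Q/L_Y)/(d_Q/d_Y)² = 45.70/1632 = 0.02800.
m_Q − m_Y = −2.5 log₁₀(0.02800) = 3.88.

3.88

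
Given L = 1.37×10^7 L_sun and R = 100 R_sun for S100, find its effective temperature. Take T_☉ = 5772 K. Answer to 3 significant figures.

3.51×10^4 K

T/T_☉ = (L/L_☉)^(1/4) / (R/R_☉)^(1/2)
T = 5772 × (1.37×10^7)^(1/4) / √(100) = 5772 × 60.84 / 10.00 = 3.512×10^4 K.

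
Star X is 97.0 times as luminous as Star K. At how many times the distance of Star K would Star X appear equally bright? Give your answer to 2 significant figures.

9.8

Equal flux requires L_X/d_X² = L_K/d_K², so d_X/d_K = √(L_X/L_K)
= √(97.0) = 9.849.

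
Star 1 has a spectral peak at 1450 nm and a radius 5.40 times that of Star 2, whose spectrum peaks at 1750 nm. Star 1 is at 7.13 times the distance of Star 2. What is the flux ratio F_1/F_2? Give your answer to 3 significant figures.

Wien's law: T_1/T_2 = λ_2/λ_1 = 1750/1450 = 1.207.
L_1/L_2 = (R_1/R_2)²(T_1/T_2)⁴ = (5.40)²(1.207)⁴ = 61.87.
F_1/F_2 = (L_1/L_2)/(d_1/d_2)² = 61.87/(7.13)² = 1.217.

1.22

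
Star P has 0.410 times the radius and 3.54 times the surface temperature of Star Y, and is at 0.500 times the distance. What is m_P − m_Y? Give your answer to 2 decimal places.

L_P/L_Y = (0.410)²(3.54)⁴ = 26.40.
F_P/F_Y = (L_P/L_Y)/(d_P/d_Y)² = 26.40/0.2500 = 105.6.
m_P − m_Y = −2.5 log₁₀(105.6) = -5.06.

-5.06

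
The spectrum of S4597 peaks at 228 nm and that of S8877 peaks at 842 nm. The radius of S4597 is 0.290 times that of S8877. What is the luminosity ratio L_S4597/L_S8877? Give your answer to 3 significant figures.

15.6

Wien's law gives T ∝ 1/λ_max, so T_S4597/T_S8877 = λ_S8877/λ_S4597 = 842/228 = 3.693.
Then L ∝ R²T⁴ gives L_S4597/L_S8877 = (0.290)² × (3.693)⁴ = 0.08410 × 186.0 = 15.64.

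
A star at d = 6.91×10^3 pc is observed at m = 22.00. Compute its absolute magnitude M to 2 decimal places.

M = m − 5 log₁₀(d/10 pc) = 22.00 − 5 log₁₀(6.91×10^3/10)
  = 22.00 − 5 × 2.839 = 22.00 − 14.20 = 7.80.

7.80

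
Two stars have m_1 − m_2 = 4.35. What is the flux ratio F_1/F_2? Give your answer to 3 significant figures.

F_1/F_2 = 10^(−(m_1 − m_2)/2.5) = 10^(-4.35/2.5) = 10^-1.740 = 0.01820.

0.0182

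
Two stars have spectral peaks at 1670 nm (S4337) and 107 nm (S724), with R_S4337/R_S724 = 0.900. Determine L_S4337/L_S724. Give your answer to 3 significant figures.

1.37×10^-5

Wien's law gives T ∝ 1/λ_max, so T_S4337/T_S724 = λ_S724/λ_S4337 = 107/1670 = 0.06407.
Then L ∝ R²T⁴ gives L_S4337/L_S724 = (0.900)² × (0.06407)⁴ = 0.8100 × 1.685×10^-5 = 1.365×10^-5.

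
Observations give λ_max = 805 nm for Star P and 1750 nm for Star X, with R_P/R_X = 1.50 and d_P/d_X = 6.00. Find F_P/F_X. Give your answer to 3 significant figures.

Wien's law: T_P/T_X = λ_X/λ_P = 1750/805 = 2.174.
L_P/L_X = (R_P/R_X)²(T_P/T_X)⁴ = (1.50)²(2.174)⁴ = 50.25.
F_P/F_X = (L_P/L_X)/(d_P/d_X)² = 50.25/(6.00)² = 1.396.

1.40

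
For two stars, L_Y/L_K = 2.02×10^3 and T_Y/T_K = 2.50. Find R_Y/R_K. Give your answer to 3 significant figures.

L ∝ R²T⁴ gives R ∝ √L / T², so
R_Y/R_K = √(2.02×10^3) / (2.50)² = 44.94 / 6.250 = 7.191.

7.19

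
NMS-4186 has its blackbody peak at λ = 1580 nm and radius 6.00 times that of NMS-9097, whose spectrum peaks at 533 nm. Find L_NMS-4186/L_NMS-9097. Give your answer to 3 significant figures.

Wien's law gives T ∝ 1/λ_max, so T_NMS-4186/T_NMS-9097 = λ_NMS-9097/λ_NMS-4186 = 533/1580 = 0.3373.
Then L ∝ R²T⁴ gives L_NMS-4186/L_NMS-9097 = (6.00)² × (0.3373)⁴ = 36.00 × 0.01295 = 0.4662.

0.466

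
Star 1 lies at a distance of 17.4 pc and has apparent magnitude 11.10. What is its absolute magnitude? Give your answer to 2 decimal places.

M = m − 5 log₁₀(d/10 pc) = 11.10 − 5 log₁₀(17.4/10)
  = 11.10 − 5 × 0.241 = 11.10 − 1.20 = 9.90.

9.90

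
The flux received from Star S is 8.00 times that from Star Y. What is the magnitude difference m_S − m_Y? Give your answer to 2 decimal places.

-2.26

m_S − m_Y = −2.5 log₁₀(F_S/F_Y) = −2.5 log₁₀(8.00) = −2.5 × (0.903) = -2.258.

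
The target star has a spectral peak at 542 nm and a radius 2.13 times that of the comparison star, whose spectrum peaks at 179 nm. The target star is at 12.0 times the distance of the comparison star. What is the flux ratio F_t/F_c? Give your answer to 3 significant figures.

3.75×10^-4

Wien's law: T_t/T_c = λ_c/λ_t = 179/542 = 0.3303.
L_t/L_c = (R_t/R_c)²(T_t/T_c)⁴ = (2.13)²(0.3303)⁴ = 0.05397.
F_t/F_c = (L_t/L_c)/(d_t/d_c)² = 0.05397/(12.0)² = 3.748×10^-4.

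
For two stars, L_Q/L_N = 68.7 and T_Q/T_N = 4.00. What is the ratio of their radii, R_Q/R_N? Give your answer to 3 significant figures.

0.518

L ∝ R²T⁴ gives R ∝ √L / T², so
R_Q/R_N = √(68.7) / (4.00)² = 8.289 / 16.00 = 0.5180.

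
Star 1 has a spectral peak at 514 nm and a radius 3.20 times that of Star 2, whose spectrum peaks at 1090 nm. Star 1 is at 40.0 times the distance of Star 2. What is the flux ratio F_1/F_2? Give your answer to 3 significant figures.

0.129

Wien's law: T_1/T_2 = λ_2/λ_1 = 1090/514 = 2.121.
L_1/L_2 = (R_1/R_2)²(T_1/T_2)⁴ = (3.20)²(2.121)⁴ = 207.1.
F_1/F_2 = (L_1/L_2)/(d_1/d_2)² = 207.1/(40.0)² = 0.1294.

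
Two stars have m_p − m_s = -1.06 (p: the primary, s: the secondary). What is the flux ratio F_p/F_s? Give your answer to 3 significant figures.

F_p/F_s = 10^(−(m_p − m_s)/2.5) = 10^(1.06/2.5) = 10^0.424 = 2.655.

2.65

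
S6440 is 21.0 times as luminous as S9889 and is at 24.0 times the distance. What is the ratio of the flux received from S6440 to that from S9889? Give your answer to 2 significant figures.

F = L/(4πd²), so F_S6440/F_S9889 = (L_S6440/L_S9889) / (d_S6440/d_S9889)²
= 21.0 / (24.0)² = 21.0 / 576.0 = 0.03646.

0.036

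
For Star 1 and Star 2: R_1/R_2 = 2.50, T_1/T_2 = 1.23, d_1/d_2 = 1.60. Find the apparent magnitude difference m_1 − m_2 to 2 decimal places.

L_1/L_2 = (2.50)²(1.23)⁴ = 14.31.
F_1/F_2 = (L_1/L_2)/(d_1/d_2)² = 14.31/2.560 = 5.588.
m_1 − m_2 = −2.5 log₁₀(5.588) = -1.87.

-1.87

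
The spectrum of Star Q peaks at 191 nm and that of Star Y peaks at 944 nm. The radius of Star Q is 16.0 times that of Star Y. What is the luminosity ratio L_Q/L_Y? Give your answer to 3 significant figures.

1.53×10^5

Wien's law gives T ∝ 1/λ_max, so T_Q/T_Y = λ_Y/λ_Q = 944/191 = 4.942.
Then L ∝ R²T⁴ gives L_Q/L_Y = (16.0)² × (4.942)⁴ = 256.0 × 596.7 = 1.528×10^5.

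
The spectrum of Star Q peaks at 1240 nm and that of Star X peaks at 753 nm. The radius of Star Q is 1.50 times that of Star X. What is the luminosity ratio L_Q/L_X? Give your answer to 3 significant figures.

Wien's law gives T ∝ 1/λ_max, so T_Q/T_X = λ_X/λ_Q = 753/1240 = 0.6073.
Then L ∝ R²T⁴ gives L_Q/L_X = (1.50)² × (0.6073)⁴ = 2.250 × 0.1360 = 0.3060.

0.306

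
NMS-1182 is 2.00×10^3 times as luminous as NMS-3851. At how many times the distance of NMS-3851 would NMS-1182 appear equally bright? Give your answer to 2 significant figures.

45

Equal flux requires L_NMS-1182/d_NMS-1182² = L_NMS-3851/d_NMS-3851², so d_NMS-1182/d_NMS-3851 = √(L_NMS-1182/L_NMS-3851)
= √(2.00×10^3) = 44.72.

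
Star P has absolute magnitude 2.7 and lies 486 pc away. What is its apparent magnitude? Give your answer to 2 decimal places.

11.13

m = M + 5 log₁₀(d/10 pc) = 2.7 + 5 log₁₀(486/10)
  = 2.7 + 5 × 1.687 = 2.7 + 8.43 = 11.13.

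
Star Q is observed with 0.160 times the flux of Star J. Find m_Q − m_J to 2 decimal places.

m_Q − m_J = −2.5 log₁₀(F_Q/F_J) = −2.5 log₁₀(0.160) = −2.5 × (-0.796) = 1.990.

1.99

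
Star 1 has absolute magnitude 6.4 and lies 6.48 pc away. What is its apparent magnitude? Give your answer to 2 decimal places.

m = M + 5 log₁₀(d/10 pc) = 6.4 + 5 log₁₀(6.48/10)
  = 6.4 + 5 × -0.188 = 6.4 + -0.94 = 5.46.

5.46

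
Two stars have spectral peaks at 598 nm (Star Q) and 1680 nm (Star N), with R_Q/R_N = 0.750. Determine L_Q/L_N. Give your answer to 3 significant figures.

Wien's law gives T ∝ 1/λ_max, so T_Q/T_N = λ_N/λ_Q = 1680/598 = 2.809.
Then L ∝ R²T⁴ gives L_Q/L_N = (0.750)² × (2.809)⁴ = 0.5625 × 62.29 = 35.04.

35.0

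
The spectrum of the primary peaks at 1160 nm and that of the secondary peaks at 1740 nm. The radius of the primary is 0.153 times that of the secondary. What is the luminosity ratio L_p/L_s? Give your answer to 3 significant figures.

Wien's law gives T ∝ 1/λ_max, so T_p/T_s = λ_s/λ_p = 1740/1160 = 1.500.
Then L ∝ R²T⁴ gives L_p/L_s = (0.153)² × (1.500)⁴ = 0.02341 × 5.062 = 0.1185.

0.119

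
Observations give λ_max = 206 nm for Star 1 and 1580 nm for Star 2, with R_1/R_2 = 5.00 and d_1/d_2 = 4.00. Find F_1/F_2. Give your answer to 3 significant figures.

Wien's law: T_1/T_2 = λ_2/λ_1 = 1580/206 = 7.670.
L_1/L_2 = (R_1/R_2)²(T_1/T_2)⁴ = (5.00)²(7.670)⁴ = 8.652×10^4.
F_1/F_2 = (L_1/L_2)/(d_1/d_2)² = 8.652×10^4/(4.00)² = 5407.

5.41×10^3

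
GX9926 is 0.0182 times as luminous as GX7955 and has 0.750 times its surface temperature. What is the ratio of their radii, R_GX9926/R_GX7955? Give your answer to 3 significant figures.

L ∝ R²T⁴ gives R ∝ √L / T², so
R_GX9926/R_GX7955 = √(0.0182) / (0.750)² = 0.1349 / 0.5625 = 0.2398.

0.240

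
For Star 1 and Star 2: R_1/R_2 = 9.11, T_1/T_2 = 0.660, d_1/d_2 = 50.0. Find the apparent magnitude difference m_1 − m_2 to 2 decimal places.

5.50

L_1/L_2 = (9.11)²(0.660)⁴ = 15.75.
F_1/F_2 = (L_1/L_2)/(d_1/d_2)² = 15.75/2500 = 0.006299.
m_1 − m_2 = −2.5 log₁₀(0.006299) = 5.50.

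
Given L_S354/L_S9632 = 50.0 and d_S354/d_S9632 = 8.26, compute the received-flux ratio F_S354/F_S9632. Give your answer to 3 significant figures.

F = L/(4πd²), so F_S354/F_S9632 = (L_S354/L_S9632) / (d_S354/d_S9632)²
= 50.0 / (8.26)² = 50.0 / 68.23 = 0.7328.

0.733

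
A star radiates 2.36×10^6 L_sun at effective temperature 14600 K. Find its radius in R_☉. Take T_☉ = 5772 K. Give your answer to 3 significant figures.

R/R_☉ = √(L/L_☉) / (T/T_☉)² = √(2.36×10^6) / (2.529)²
       = 1536 / 6.398 = 240.1.

240 R_☉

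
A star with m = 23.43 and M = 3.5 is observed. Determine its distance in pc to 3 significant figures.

m − M = 5 log₁₀(d/10 pc)
23.43 − (3.5) = 19.93 = 5 log₁₀(d/10)
d = 10 × 10^(19.93/5) = 10 × 10^3.986 = 9.683×10^4 pc.

9.68×10^4 pc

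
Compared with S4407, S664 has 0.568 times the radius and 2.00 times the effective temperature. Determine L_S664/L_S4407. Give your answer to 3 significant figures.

5.16

From the Stefan–Boltzmann law, L ∝ R²T⁴, so
L_S664/L_S4407 = (R_S664/R_S4407)² (T_S664/T_S4407)⁴ = (0.568)² × (2.00)⁴ = 0.3226 × 16.00 = 5.162.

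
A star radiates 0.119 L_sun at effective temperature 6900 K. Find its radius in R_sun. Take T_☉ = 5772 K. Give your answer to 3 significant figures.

R/R_☉ = √(L/L_☉) / (T/T_☉)² = √(0.119) / (1.195)²
       = 0.3450 / 1.429 = 0.2414.

0.241 R_sun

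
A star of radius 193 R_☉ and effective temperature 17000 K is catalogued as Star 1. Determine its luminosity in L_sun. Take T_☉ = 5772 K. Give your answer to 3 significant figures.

L/L_☉ = (R/R_☉)² (T/T_☉)⁴ = (193)² × (17000/5772)⁴
       = 3.725×10^4 × (2.945)⁴ = 3.725×10^4 × 75.25 = 2.803×10^6.

2.80×10^6 L_sun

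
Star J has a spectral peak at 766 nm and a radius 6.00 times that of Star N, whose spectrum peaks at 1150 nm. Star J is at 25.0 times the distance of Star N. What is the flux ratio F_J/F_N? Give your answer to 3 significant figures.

0.293

Wien's law: T_J/T_N = λ_N/λ_J = 1150/766 = 1.501.
L_J/L_N = (R_J/R_N)²(T_J/T_N)⁴ = (6.00)²(1.501)⁴ = 182.9.
F_J/F_N = (L_J/L_N)/(d_J/d_N)² = 182.9/(25.0)² = 0.2926.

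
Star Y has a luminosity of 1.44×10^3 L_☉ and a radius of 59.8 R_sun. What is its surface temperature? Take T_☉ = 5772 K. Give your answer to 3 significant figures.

T/T_☉ = (L/L_☉)^(1/4) / (R/R_☉)^(1/2)
T = 5772 × (1.44×10^3)^(1/4) / √(59.8) = 5772 × 6.160 / 7.733 = 4598 K.

4.60×10^3 K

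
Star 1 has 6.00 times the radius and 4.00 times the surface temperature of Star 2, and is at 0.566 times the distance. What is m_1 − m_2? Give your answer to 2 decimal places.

L_1/L_2 = (6.00)²(4.00)⁴ = 9216.
F_1/F_2 = (L_1/L_2)/(d_1/d_2)² = 9216/0.3204 = 2.877×10^4.
m_1 − m_2 = −2.5 log₁₀(2.877×10^4) = -11.15.

-11.15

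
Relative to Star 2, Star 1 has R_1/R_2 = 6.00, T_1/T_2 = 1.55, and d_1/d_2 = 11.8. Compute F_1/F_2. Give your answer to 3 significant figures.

1.49

L_1/L_2 = (R_1/R_2)²(T_1/T_2)⁴ = (6.00)² × (1.55)⁴ = 207.8.
F_1/F_2 = (L_1/L_2)/(d_1/d_2)² = 207.8 / (11.8)² = 1.492.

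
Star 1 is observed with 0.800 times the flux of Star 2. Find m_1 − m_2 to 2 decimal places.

m_1 − m_2 = −2.5 log₁₀(F_1/F_2) = −2.5 log₁₀(0.800) = −2.5 × (-0.097) = 0.242.

0.24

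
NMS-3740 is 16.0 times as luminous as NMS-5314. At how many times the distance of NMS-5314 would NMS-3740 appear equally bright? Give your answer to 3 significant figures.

4.00

Equal flux requires L_NMS-3740/d_NMS-3740² = L_NMS-5314/d_NMS-5314², so d_NMS-3740/d_NMS-5314 = √(L_NMS-3740/L_NMS-5314)
= √(16.0) = 4.000.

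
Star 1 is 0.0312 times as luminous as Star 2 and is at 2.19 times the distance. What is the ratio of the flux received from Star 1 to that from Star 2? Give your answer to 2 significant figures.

F = L/(4πd²), so F_1/F_2 = (L_1/L_2) / (d_1/d_2)²
= 0.0312 / (2.19)² = 0.0312 / 4.796 = 0.006505.

0.0065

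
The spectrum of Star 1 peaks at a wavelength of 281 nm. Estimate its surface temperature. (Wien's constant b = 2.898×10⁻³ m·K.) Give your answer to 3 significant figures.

T = b/λ_max = 2.898×10⁻³ / (281×10⁻⁹) = 1.031×10^4 K.

1.03×10^4 K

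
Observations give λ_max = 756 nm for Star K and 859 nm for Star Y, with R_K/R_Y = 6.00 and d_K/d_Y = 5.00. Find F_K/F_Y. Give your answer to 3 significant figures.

Wien's law: T_K/T_Y = λ_Y/λ_K = 859/756 = 1.136.
L_K/L_Y = (R_K/R_Y)²(T_K/T_Y)⁴ = (6.00)²(1.136)⁴ = 60.01.
F_K/F_Y = (L_K/L_Y)/(d_K/d_Y)² = 60.01/(5.00)² = 2.400.

2.40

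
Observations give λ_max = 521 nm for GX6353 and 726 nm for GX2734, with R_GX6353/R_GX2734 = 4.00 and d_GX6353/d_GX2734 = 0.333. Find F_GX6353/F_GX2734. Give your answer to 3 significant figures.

544

Wien's law: T_GX6353/T_GX2734 = λ_GX2734/λ_GX6353 = 726/521 = 1.393.
L_GX6353/L_GX2734 = (R_GX6353/R_GX2734)²(T_GX6353/T_GX2734)⁴ = (4.00)²(1.393)⁴ = 60.33.
F_GX6353/F_GX2734 = (L_GX6353/L_GX2734)/(d_GX6353/d_GX2734)² = 60.33/(0.333)² = 544.0.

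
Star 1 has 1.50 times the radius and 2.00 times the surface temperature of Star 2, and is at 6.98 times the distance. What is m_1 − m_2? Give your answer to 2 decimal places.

0.33

L_1/L_2 = (1.50)²(2.00)⁴ = 36.00.
F_1/F_2 = (L_1/L_2)/(d_1/d_2)² = 36.00/48.72 = 0.7389.
m_1 − m_2 = −2.5 log₁₀(0.7389) = 0.33.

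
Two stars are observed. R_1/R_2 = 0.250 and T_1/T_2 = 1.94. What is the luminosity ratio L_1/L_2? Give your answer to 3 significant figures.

0.885

From the Stefan–Boltzmann law, L ∝ R²T⁴, so
L_1/L_2 = (R_1/R_2)² (T_1/T_2)⁴ = (0.250)² × (1.94)⁴ = 0.06250 × 14.16 = 0.8853.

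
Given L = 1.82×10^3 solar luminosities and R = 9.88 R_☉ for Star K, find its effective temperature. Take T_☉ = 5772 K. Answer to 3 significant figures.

T/T_☉ = (L/L_☉)^(1/4) / (R/R_☉)^(1/2)
T = 5772 × (1.82×10^3)^(1/4) / √(9.88) = 5772 × 6.532 / 3.143 = 1.199×10^4 K.

1.20×10^4 K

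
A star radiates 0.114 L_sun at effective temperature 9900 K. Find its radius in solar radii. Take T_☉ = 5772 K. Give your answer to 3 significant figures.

0.115 solar radii

R/R_☉ = √(L/L_☉) / (T/T_☉)² = √(0.114) / (1.715)²
       = 0.3376 / 2.942 = 0.1148.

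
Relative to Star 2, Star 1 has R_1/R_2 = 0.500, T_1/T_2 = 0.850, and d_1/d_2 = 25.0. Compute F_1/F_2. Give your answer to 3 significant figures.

L_1/L_2 = (R_1/R_2)²(T_1/T_2)⁴ = (0.500)² × (0.850)⁴ = 0.1305.
F_1/F_2 = (L_1/L_2)/(d_1/d_2)² = 0.1305 / (25.0)² = 2.088×10^-4.

2.09×10^-4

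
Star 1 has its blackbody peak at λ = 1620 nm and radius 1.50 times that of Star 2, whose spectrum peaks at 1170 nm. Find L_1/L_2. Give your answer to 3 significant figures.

0.612

Wien's law gives T ∝ 1/λ_max, so T_1/T_2 = λ_2/λ_1 = 1170/1620 = 0.7222.
Then L ∝ R²T⁴ gives L_1/L_2 = (1.50)² × (0.7222)⁴ = 2.250 × 0.2721 = 0.6122.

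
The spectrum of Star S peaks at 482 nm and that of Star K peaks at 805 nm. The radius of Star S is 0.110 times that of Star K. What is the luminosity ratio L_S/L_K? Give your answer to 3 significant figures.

Wien's law gives T ∝ 1/λ_max, so T_S/T_K = λ_K/λ_S = 805/482 = 1.670.
Then L ∝ R²T⁴ gives L_S/L_K = (0.110)² × (1.670)⁴ = 0.01210 × 7.780 = 0.09414.

0.0941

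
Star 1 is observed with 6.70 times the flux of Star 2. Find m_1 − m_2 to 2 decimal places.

m_1 − m_2 = −2.5 log₁₀(F_1/F_2) = −2.5 log₁₀(6.70) = −2.5 × (0.826) = -2.065.

-2.07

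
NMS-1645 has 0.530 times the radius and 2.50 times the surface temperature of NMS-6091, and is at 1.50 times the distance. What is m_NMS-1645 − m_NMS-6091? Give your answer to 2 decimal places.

-1.72

L_NMS-1645/L_NMS-6091 = (0.530)²(2.50)⁴ = 10.97.
F_NMS-1645/F_NMS-6091 = (L_NMS-1645/L_NMS-6091)/(d_NMS-1645/d_NMS-6091)² = 10.97/2.250 = 4.877.
m_NMS-1645 − m_NMS-6091 = −2.5 log₁₀(4.877) = -1.72.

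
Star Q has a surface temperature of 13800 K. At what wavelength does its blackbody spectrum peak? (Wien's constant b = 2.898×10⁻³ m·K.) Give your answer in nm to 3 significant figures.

λ_max = b/T = 2.898×10⁻³ / 13800 = 2.10×10^-7 m = 210.0 nm.

210 nm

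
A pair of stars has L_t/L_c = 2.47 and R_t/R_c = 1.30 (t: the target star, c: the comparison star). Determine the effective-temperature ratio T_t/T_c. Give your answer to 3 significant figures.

L ∝ R²T⁴ gives T ∝ (L/R²)^(1/4), so
T_t/T_c = (2.47 / 1.30²)^(1/4) = (1.462)^(1/4) = 1.100.

1.10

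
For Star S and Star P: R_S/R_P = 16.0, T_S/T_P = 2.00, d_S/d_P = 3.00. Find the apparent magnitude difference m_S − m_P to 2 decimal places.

L_S/L_P = (16.0)²(2.00)⁴ = 4096.
F_S/F_P = (L_S/L_P)/(d_S/d_P)² = 4096/9.000 = 455.1.
m_S − m_P = −2.5 log₁₀(455.1) = -6.65.

-6.65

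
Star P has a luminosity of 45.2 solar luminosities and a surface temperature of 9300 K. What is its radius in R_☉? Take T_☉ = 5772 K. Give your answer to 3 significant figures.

R/R_☉ = √(L/L_☉) / (T/T_☉)² = √(45.2) / (1.611)²
       = 6.723 / 2.596 = 2.590.

2.59 R_☉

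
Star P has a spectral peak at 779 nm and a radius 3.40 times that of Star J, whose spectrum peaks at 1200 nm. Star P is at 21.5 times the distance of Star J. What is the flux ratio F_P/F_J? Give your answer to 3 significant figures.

Wien's law: T_P/T_J = λ_J/λ_P = 1200/779 = 1.540.
L_P/L_J = (R_P/R_J)²(T_P/T_J)⁴ = (3.40)²(1.540)⁴ = 65.09.
F_P/F_J = (L_P/L_J)/(d_P/d_J)² = 65.09/(21.5)² = 0.1408.

0.141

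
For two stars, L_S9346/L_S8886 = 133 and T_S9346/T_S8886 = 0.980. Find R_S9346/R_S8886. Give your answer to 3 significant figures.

12.0

L ∝ R²T⁴ gives R ∝ √L / T², so
R_S9346/R_S8886 = √(133) / (0.980)² = 11.53 / 0.9604 = 12.01.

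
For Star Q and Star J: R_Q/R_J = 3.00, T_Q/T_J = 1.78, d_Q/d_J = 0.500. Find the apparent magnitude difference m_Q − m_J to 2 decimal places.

L_Q/L_J = (3.00)²(1.78)⁴ = 90.35.
F_Q/F_J = (L_Q/L_J)/(d_Q/d_J)² = 90.35/0.2500 = 361.4.
m_Q − m_J = −2.5 log₁₀(361.4) = -6.39.

-6.39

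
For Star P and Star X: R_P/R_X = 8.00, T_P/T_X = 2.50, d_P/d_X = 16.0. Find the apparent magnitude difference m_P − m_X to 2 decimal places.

-2.47

L_P/L_X = (8.00)²(2.50)⁴ = 2500.
F_P/F_X = (L_P/L_X)/(d_P/d_X)² = 2500/256.0 = 9.766.
m_P − m_X = −2.5 log₁₀(9.766) = -2.47.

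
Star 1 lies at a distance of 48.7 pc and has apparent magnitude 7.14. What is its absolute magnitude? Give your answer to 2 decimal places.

3.70

M = m − 5 log₁₀(d/10 pc) = 7.14 − 5 log₁₀(48.7/10)
  = 7.14 − 5 × 0.688 = 7.14 − 3.44 = 3.70.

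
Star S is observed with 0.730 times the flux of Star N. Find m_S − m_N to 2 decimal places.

0.34

m_S − m_N = −2.5 log₁₀(F_S/F_N) = −2.5 log₁₀(0.730) = −2.5 × (-0.137) = 0.342.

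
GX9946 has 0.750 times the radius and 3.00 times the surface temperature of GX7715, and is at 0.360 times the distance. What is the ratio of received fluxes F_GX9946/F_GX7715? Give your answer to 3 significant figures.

352

L_GX9946/L_GX7715 = (R_GX9946/R_GX7715)²(T_GX9946/T_GX7715)⁴ = (0.750)² × (3.00)⁴ = 45.56.
F_GX9946/F_GX7715 = (L_GX9946/L_GX7715)/(d_GX9946/d_GX7715)² = 45.56 / (0.360)² = 351.6.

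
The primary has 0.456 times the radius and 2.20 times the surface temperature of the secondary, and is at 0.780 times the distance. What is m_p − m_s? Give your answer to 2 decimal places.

L_p/L_s = (0.456)²(2.20)⁴ = 4.871.
F_p/F_s = (L_p/L_s)/(d_p/d_s)² = 4.871/0.6084 = 8.006.
m_p − m_s = −2.5 log₁₀(8.006) = -2.26.

-2.26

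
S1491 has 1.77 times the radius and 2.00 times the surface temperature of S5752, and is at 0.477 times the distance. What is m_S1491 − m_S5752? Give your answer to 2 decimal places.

L_S1491/L_S5752 = (1.77)²(2.00)⁴ = 50.13.
F_S1491/F_S5752 = (L_S1491/L_S5752)/(d_S1491/d_S5752)² = 50.13/0.2275 = 220.3.
m_S1491 − m_S5752 = −2.5 log₁₀(220.3) = -5.86.

-5.86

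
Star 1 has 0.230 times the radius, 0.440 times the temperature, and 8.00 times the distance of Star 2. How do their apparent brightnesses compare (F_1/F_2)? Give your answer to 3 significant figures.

3.10×10^-5

L_1/L_2 = (R_1/R_2)²(T_1/T_2)⁴ = (0.230)² × (0.440)⁴ = 0.001983.
F_1/F_2 = (L_1/L_2)/(d_1/d_2)² = 0.001983 / (8.00)² = 3.098×10^-5.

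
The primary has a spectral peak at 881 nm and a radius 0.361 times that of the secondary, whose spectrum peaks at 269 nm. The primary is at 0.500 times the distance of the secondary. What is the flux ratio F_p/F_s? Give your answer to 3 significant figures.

Wien's law: T_p/T_s = λ_s/λ_p = 269/881 = 0.3053.
L_p/L_s = (R_p/R_s)²(T_p/T_s)⁴ = (0.361)²(0.3053)⁴ = 0.001133.
F_p/F_s = (L_p/L_s)/(d_p/d_s)² = 0.001133/(0.500)² = 0.004531.

0.00453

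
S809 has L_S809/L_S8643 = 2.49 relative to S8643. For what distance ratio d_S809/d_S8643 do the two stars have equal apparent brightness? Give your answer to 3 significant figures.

Equal flux requires L_S809/d_S809² = L_S8643/d_S8643², so d_S809/d_S8643 = √(L_S809/L_S8643)
= √(2.49) = 1.578.

1.58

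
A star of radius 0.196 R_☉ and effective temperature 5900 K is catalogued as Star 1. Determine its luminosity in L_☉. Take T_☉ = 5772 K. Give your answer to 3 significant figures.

0.0419 L_☉

L/L_☉ = (R/R_☉)² (T/T_☉)⁴ = (0.196)² × (5900/5772)⁴
       = 0.03842 × (1.022)⁴ = 0.03842 × 1.092 = 0.04194.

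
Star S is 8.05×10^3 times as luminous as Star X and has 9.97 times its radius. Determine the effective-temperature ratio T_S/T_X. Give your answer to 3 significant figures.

3.00

L ∝ R²T⁴ gives T ∝ (L/R²)^(1/4), so
T_S/T_X = (8.05×10^3 / 9.97²)^(1/4) = (80.99)^(1/4) = 3.000.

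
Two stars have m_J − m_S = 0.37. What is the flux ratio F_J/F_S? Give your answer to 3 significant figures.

F_J/F_S = 10^(−(m_J − m_S)/2.5) = 10^(-0.37/2.5) = 10^-0.148 = 0.7112.

0.711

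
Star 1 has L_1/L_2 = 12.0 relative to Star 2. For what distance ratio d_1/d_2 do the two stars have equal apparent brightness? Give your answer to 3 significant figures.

3.46

Equal flux requires L_1/d_1² = L_2/d_2², so d_1/d_2 = √(L_1/L_2)
= √(12.0) = 3.464.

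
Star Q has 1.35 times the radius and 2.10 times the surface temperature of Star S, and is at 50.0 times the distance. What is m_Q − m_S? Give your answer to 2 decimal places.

L_Q/L_S = (1.35)²(2.10)⁴ = 35.44.
F_Q/F_S = (L_Q/L_S)/(d_Q/d_S)² = 35.44/2500 = 0.01418.
m_Q − m_S = −2.5 log₁₀(0.01418) = 4.62.

4.62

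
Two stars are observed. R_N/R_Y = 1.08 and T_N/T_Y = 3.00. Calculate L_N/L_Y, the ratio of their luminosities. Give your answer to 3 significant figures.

94.5

From the Stefan–Boltzmann law, L ∝ R²T⁴, so
L_N/L_Y = (R_N/R_Y)² (T_N/T_Y)⁴ = (1.08)² × (3.00)⁴ = 1.166 × 81.00 = 94.48.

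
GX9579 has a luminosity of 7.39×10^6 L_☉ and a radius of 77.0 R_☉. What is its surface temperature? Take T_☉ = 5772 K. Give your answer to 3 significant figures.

3.43×10^4 K

T/T_☉ = (L/L_☉)^(1/4) / (R/R_☉)^(1/2)
T = 5772 × (7.39×10^6)^(1/4) / √(77.0) = 5772 × 52.14 / 8.775 = 3.430×10^4 K.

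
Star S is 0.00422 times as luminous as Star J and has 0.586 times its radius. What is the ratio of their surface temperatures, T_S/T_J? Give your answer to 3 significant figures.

0.333

L ∝ R²T⁴ gives T ∝ (L/R²)^(1/4), so
T_S/T_J = (0.00422 / 0.586²)^(1/4) = (0.01229)^(1/4) = 0.3330.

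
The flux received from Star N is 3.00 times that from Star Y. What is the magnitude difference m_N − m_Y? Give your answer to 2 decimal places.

-1.19

m_N − m_Y = −2.5 log₁₀(F_N/F_Y) = −2.5 log₁₀(3.00) = −2.5 × (0.477) = -1.193.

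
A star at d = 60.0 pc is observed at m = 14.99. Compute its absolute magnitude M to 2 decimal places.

M = m − 5 log₁₀(d/10 pc) = 14.99 − 5 log₁₀(60.0/10)
  = 14.99 − 5 × 0.778 = 14.99 − 3.89 = 11.10.

11.10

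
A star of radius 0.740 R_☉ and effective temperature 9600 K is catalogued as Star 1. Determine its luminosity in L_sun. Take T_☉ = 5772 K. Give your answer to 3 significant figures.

L/L_☉ = (R/R_☉)² (T/T_☉)⁴ = (0.740)² × (9600/5772)⁴
       = 0.5476 × (1.663)⁴ = 0.5476 × 7.652 = 4.190.

4.19 L_sun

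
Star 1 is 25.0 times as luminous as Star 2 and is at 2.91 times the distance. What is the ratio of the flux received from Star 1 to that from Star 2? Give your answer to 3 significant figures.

F = L/(4πd²), so F_1/F_2 = (L_1/L_2) / (d_1/d_2)²
= 25.0 / (2.91)² = 25.0 / 8.468 = 2.952.

2.95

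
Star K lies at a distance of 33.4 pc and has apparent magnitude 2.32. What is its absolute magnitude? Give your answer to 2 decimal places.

M = m − 5 log₁₀(d/10 pc) = 2.32 − 5 log₁₀(33.4/10)
  = 2.32 − 5 × 0.524 = 2.32 − 2.62 = -0.30.

-0.30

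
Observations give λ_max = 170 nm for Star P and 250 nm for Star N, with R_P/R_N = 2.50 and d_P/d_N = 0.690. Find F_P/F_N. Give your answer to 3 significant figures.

61.4

Wien's law: T_P/T_N = λ_N/λ_P = 250/170 = 1.471.
L_P/L_N = (R_P/R_N)²(T_P/T_N)⁴ = (2.50)²(1.471)⁴ = 29.23.
F_P/F_N = (L_P/L_N)/(d_P/d_N)² = 29.23/(0.690)² = 61.40.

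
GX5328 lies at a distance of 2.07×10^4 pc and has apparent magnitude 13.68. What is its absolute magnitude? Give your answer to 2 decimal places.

M = m − 5 log₁₀(d/10 pc) = 13.68 − 5 log₁₀(2.07×10^4/10)
  = 13.68 − 5 × 3.316 = 13.68 − 16.58 = -2.90.

-2.90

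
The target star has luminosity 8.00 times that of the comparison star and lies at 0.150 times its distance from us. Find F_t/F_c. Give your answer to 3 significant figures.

F = L/(4πd²), so F_t/F_c = (L_t/L_c) / (d_t/d_c)²
= 8.00 / (0.150)² = 8.00 / 0.02250 = 355.6.

356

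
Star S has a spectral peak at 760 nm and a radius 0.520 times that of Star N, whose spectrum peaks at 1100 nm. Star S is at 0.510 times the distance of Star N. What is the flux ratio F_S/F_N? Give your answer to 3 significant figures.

Wien's law: T_S/T_N = λ_N/λ_S = 1100/760 = 1.447.
L_S/L_N = (R_S/R_N)²(T_S/T_N)⁴ = (0.520)²(1.447)⁴ = 1.187.
F_S/F_N = (L_S/L_N)/(d_S/d_N)² = 1.187/(0.510)² = 4.562.

4.56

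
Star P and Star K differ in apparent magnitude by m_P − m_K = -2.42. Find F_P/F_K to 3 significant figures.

9.29

F_P/F_K = 10^(−(m_P − m_K)/2.5) = 10^(2.42/2.5) = 10^0.968 = 9.290.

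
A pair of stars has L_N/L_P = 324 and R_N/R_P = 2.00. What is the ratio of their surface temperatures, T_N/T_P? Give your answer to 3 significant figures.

3.00

L ∝ R²T⁴ gives T ∝ (L/R²)^(1/4), so
T_N/T_P = (324 / 2.00²)^(1/4) = (81.00)^(1/4) = 3.000.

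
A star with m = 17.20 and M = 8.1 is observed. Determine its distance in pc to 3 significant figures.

m − M = 5 log₁₀(d/10 pc)
17.20 − (8.1) = 9.10 = 5 log₁₀(d/10)
d = 10 × 10^(9.10/5) = 10 × 10^1.820 = 660.7 pc.

661 pc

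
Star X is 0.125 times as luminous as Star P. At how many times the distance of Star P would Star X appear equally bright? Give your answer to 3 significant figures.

Equal flux requires L_X/d_X² = L_P/d_P², so d_X/d_P = √(L_X/L_P)
= √(0.125) = 0.3536.

0.354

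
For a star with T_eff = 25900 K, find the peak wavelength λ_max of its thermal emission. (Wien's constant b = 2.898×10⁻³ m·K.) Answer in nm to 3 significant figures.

112 nm

λ_max = b/T = 2.898×10⁻³ / 25900 = 1.12×10^-7 m = 111.9 nm.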